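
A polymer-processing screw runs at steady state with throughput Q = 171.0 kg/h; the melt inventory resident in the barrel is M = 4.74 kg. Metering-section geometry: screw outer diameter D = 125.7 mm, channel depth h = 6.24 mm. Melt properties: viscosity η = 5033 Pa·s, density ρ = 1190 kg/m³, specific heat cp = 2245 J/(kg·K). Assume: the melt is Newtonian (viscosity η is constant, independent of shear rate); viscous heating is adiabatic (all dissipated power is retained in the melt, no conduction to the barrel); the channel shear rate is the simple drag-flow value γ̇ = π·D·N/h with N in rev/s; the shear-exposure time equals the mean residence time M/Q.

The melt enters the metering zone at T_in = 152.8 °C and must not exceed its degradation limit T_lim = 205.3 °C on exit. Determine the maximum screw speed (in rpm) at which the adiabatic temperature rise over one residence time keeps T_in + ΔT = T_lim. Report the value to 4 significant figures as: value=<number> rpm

Q_s = Q / 3600 = 171.0 / 3600 = 0.0475 kg/s
Mean residence time: t_res = M/Q_s = 4.74 kg / 0.0475 kg/s = 99.7895 s
D = 125.7 mm = 0.1257 m;  h = 6.24 mm = 0.00624 m
ΔT_a = T_lim − T_in = 205.3 °C − 152.8 °C = 52.5 K
Invert ΔT = ηγ̇²t_res/(ρcp) for γ̇: γ̇_max² = ΔT_a ρ cp / (η t_res) = 52.5·1190·2245 / (5033·99.7895) = 279.261 s⁻²
Take the square root: γ̇_max = √(279.261) = 16.7111 s⁻¹
Solve γ̇ = πDN/h for N: N_max = γ̇_max·h/(π·D) = 16.7111 × 0.00624 / (π × 0.1257) = 0.264061 rev/s = 15.8437 rpm

value=15.84 rpm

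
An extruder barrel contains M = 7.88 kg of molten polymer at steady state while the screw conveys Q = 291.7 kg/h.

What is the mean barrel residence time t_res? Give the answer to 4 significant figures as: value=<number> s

Convert throughput: Q = 291.7 kg/h = 291.7/3600 = 0.0810278 kg/s
t_res = M / Q_s = 7.88 ÷ 0.0810278 = 97.2506 s

value=97.25 s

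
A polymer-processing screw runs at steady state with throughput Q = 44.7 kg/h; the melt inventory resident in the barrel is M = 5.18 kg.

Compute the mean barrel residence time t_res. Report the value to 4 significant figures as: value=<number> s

value=417.2 s

Q_s = Q / 3600 = 44.7 / 3600 = 0.0124167 kg/s
t_res = M / Q_s = 5.18 ÷ 0.0124167 = 417.181 s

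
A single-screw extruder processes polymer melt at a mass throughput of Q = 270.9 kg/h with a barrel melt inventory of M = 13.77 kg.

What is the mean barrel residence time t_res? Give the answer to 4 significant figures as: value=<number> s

Throughput in SI: Q_s = 270.9 kg/h ÷ 3600 s/h = 0.07525 kg/s
t_res = M / Q_s = 13.77 / 0.07525 = 182.99 s

value=183.0 s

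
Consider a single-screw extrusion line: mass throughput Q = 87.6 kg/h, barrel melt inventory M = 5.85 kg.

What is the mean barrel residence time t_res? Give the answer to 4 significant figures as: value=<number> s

value=240.4 s

Throughput in SI: Q_s = 87.6 kg/h ÷ 3600 s/h = 0.0243333 kg/s
t_res = M / Q_s = 5.85 ÷ 0.0243333 = 240.411 s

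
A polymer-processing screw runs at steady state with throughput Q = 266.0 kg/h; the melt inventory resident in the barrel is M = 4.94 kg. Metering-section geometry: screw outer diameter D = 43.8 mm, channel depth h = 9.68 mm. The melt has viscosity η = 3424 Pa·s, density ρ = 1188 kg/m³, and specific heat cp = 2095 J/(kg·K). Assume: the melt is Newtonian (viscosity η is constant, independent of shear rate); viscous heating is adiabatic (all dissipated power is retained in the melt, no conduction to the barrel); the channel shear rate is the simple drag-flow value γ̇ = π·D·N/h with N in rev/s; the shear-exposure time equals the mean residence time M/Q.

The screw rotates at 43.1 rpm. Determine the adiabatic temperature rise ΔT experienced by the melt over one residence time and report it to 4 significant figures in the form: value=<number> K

value=9.590 K

Throughput in SI: Q_s = 266.0 kg/h ÷ 3600 s/h = 0.0738889 kg/s
Mean residence time: t_res = M/Q_s = 4.94 kg / 0.0738889 kg/s = 66.8571 s
Convert to SI: D = 0.0438 m, h = 0.00968 m, N = 43.1/60 = 0.718333 rev/s
γ̇ = π·D·N / h = π · 0.0438 · 0.718333 / 0.00968 = 10.2111 s⁻¹
ΔT = η·γ̇²·t_res/(ρ·cp) = [3424 × 10.2111² × 66.8571] / [1188 × 2095] = 9.59026 K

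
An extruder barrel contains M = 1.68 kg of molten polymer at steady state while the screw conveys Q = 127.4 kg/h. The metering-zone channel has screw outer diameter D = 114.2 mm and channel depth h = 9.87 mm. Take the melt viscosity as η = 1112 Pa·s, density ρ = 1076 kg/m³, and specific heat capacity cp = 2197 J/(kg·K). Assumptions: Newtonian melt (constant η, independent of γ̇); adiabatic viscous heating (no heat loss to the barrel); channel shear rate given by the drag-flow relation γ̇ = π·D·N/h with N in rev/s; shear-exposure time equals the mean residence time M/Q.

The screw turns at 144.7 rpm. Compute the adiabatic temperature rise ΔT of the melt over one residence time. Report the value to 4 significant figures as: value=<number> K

Convert throughput: Q = 127.4 kg/h = 127.4/3600 = 0.0353889 kg/s
Mean residence time: t_res = M/Q_s = 1.68 kg / 0.0353889 kg/s = 47.4725 s
Convert to SI: D = 0.1142 m, h = 0.00987 m, N = 144.7/60 = 2.41167 rev/s
Shear rate: γ̇ = πDN/h = π·0.1142·2.41167/0.00987 = 87.663 s⁻¹
Adiabatic rise: ΔT = η γ̇² t_res / (ρ cp) = 1112·(87.663)²·47.4725 / (1076·2197) = 171.608 K

value=171.6 K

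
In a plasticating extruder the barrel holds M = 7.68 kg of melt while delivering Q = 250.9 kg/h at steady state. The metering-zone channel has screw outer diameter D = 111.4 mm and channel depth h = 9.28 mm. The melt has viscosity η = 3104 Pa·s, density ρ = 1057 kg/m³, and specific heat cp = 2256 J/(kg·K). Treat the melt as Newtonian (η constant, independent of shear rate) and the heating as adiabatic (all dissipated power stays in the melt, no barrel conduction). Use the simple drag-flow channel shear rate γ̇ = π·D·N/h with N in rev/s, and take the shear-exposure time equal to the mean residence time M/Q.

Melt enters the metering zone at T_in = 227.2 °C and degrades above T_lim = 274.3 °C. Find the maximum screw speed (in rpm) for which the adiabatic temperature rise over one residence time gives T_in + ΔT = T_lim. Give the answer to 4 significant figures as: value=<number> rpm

Q_s = Q / 3600 = 250.9 / 3600 = 0.0696944 kg/s
t_res = M / Q_s = 7.68 / 0.0696944 = 110.195 s
Geometry in SI: D = 111.4 mm → 0.1114 m, h = 9.28 mm → 0.00928 m
ΔT_a = T_lim − T_in = 274.3 − 227.2 = 47.1 K
Invert ΔT = ηγ̇²t_res/(ρcp) for γ̇: γ̇_max² = ΔT_a ρ cp / (η t_res) = 47.1·1057·2256 / (3104·110.195) = 328.36 s⁻²
γ̇_max = √328.36 = 18.1207 s⁻¹
Solve γ̇ = πDN/h for N: N_max = γ̇_max·h/(π·D) = 18.1207 × 0.00928 / (π × 0.1114) = 0.480494 rev/s = 28.8296 rpm

value=28.83 rpm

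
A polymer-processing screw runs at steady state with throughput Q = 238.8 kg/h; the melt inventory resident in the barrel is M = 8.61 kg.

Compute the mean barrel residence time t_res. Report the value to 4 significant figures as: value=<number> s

value=129.8 s

Q_s = Q / 3600 = 238.8 / 3600 = 0.0663333 kg/s
t_res = M / Q_s = 8.61 / 0.0663333 = 129.799 s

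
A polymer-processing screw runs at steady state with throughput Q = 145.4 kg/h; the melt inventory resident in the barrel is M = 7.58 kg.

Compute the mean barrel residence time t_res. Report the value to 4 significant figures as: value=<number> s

value=187.7 s

Throughput in SI: Q_s = 145.4 kg/h ÷ 3600 s/h = 0.0403889 kg/s
t_res = M / Q_s = 7.58 / 0.0403889 = 187.675 s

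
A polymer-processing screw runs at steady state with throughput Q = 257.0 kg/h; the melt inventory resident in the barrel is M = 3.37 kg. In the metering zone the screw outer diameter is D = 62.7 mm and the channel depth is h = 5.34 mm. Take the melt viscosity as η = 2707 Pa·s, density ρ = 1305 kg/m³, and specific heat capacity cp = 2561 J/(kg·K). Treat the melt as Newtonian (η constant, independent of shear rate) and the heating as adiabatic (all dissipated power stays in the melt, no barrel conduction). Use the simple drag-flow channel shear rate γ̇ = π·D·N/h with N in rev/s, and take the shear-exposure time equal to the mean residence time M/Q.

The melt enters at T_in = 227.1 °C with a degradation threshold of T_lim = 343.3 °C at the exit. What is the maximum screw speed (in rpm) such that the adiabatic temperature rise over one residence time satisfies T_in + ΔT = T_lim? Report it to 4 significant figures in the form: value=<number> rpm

Q_s = Q / 3600 = 257.0 / 3600 = 0.0713889 kg/s
t_res = M / Q_s = 3.37 ÷ 0.0713889 = 47.2062 s
D = 62.7 mm = 0.0627 m;  h = 5.34 mm = 0.00534 m
ΔT_a = T_lim − T_in = 343.3 − 227.1 = 116.2 K
γ̇_max² = ΔT_a·ρ·cp / (η·t_res) = [116.2 × 1305 × 2561] / [2707 × 47.2062] = 3039.06 s⁻²
γ̇_max = √3039.06 = 55.1276 s⁻¹
N_max = γ̇_max·h / (π·D) = 55.1276 · 0.00534 / (π · 0.0627) = 1.49449 rev/s = 89.6694 rpm

value=89.67 rpm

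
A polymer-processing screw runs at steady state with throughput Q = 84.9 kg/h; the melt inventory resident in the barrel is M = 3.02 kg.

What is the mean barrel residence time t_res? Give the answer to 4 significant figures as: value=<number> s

value=128.1 s

Q_s = Q / 3600 = 84.9 / 3600 = 0.0235833 kg/s
t_res = M / Q_s = 3.02 ÷ 0.0235833 = 128.057 s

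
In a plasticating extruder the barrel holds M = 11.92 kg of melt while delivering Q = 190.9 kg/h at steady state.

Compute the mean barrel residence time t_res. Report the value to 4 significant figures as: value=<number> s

value=224.8 s

Throughput in SI: Q_s = 190.9 kg/h ÷ 3600 s/h = 0.0530278 kg/s
t_res = M / Q_s = 11.92 ÷ 0.0530278 = 224.788 s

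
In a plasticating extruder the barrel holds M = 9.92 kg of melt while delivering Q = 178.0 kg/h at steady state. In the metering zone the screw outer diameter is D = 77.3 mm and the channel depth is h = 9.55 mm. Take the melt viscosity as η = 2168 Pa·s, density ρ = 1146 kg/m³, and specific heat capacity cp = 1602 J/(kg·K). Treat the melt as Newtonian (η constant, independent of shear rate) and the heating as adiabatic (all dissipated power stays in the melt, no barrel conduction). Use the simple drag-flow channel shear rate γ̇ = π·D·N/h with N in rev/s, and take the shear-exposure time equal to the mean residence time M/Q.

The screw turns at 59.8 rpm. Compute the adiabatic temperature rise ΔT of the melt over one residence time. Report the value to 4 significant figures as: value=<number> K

Convert throughput: Q = 178.0 kg/h = 178.0/3600 = 0.0494444 kg/s
t_res = M / Q_s = 9.92 ÷ 0.0494444 = 200.629 s
D = 77.3 mm = 0.0773 m;  h = 9.55 mm = 0.00955 m;  N = 59.8 rpm / 60 = 0.996667 rev/s
Shear rate: γ̇ = πDN/h = π·0.0773·0.996667/0.00955 = 25.344 s⁻¹
ΔT = η·γ̇²·t_res/(ρ·cp) = [2168 × 25.344² × 200.629] / [1146 × 1602] = 152.18 K

value=152.2 K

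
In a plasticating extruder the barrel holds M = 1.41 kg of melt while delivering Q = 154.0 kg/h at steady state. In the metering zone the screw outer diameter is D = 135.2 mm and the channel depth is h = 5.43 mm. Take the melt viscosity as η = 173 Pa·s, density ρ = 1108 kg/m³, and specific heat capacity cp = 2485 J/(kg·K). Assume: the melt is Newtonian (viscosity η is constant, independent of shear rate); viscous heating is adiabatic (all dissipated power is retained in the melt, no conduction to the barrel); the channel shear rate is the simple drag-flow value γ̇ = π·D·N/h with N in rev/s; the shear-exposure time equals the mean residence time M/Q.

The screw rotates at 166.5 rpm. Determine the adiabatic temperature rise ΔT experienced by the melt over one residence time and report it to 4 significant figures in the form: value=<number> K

value=97.58 K

Throughput in SI: Q_s = 154.0 kg/h ÷ 3600 s/h = 0.0427778 kg/s
t_res = M / Q_s = 1.41 / 0.0427778 = 32.961 s
Geometry in metres: D = 135.2 mm → 0.1352 m, h = 5.43 mm → 0.00543 m; screw speed N = 166.5 rpm = 2.775 rev/s
γ̇ = π D N / h = (π)(0.1352)(2.775) / 0.00543 = 217.065 s⁻¹
ΔT = η·γ̇²·t_res/(ρ·cp) = [173 × 217.065² × 32.961] / [1108 × 2485] = 97.5799 K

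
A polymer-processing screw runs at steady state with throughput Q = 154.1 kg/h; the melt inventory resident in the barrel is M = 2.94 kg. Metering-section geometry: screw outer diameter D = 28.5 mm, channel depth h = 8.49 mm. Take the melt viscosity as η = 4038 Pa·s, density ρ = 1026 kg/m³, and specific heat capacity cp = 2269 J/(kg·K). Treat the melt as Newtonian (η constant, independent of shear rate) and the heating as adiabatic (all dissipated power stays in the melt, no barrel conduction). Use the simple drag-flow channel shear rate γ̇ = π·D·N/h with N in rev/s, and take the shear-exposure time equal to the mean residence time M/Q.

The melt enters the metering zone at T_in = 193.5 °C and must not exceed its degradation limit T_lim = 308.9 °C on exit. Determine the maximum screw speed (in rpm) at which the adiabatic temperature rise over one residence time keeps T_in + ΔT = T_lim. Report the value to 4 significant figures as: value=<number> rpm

value=177.1 rpm

Q_s = Q / 3600 = 154.1 / 3600 = 0.0428056 kg/s
Mean residence time: t_res = M/Q_s = 2.94 kg / 0.0428056 kg/s = 68.6827 s
Convert to metres: D = 0.0285 m, h = 0.00849 m
Allowable rise: ΔT_a = T_lim − T_in = 308.9 − 193.5 = 115.4 K
γ̇_max² = ΔT_a·ρ·cp / (η·t_res) = [115.4 × 1026 × 2269] / [4038 × 68.6827] = 968.666 s⁻²
γ̇_max = √968.666 = 31.1234 s⁻¹
N_max = γ̇_max·h / (π·D) = 31.1234 · 0.00849 / (π · 0.0285) = 2.95121 rev/s = 177.073 rpm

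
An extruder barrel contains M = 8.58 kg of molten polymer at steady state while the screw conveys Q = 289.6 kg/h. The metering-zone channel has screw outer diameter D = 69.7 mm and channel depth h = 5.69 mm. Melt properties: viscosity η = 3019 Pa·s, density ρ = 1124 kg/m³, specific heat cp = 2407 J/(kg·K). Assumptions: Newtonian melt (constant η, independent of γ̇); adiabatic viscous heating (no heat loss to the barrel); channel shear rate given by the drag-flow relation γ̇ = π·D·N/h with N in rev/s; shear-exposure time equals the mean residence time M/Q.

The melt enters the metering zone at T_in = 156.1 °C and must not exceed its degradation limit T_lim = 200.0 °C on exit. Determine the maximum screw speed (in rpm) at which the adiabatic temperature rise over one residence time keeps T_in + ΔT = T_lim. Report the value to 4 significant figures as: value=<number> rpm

Convert throughput: Q = 289.6 kg/h = 289.6/3600 = 0.0804444 kg/s
t_res = M / Q_s = 8.58 / 0.0804444 = 106.657 s
D = 69.7 mm = 0.0697 m;  h = 5.69 mm = 0.00569 m
ΔT_a = T_lim − T_in = 200.0 − 156.1 = 43.9 K
Invert ΔT = ηγ̇²t_res/(ρcp) for γ̇: γ̇_max² = ΔT_a ρ cp / (η t_res) = 43.9·1124·2407 / (3019·106.657) = 368.852 s⁻²
Take the square root: γ̇_max = √(368.852) = 19.2055 s⁻¹
N_max = γ̇_max h / (πD) = 19.2055·0.00569/(π·0.0697) = 0.499064 rev/s → ×60 = 29.9438 rpm

value=29.94 rpm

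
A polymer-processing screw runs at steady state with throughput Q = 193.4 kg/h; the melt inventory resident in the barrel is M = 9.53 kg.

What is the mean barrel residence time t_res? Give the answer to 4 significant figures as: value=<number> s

value=177.4 s

Q_s = Q / 3600 = 193.4 / 3600 = 0.0537222 kg/s
Mean residence time: t_res = M/Q_s = 9.53 kg / 0.0537222 kg/s = 177.394 s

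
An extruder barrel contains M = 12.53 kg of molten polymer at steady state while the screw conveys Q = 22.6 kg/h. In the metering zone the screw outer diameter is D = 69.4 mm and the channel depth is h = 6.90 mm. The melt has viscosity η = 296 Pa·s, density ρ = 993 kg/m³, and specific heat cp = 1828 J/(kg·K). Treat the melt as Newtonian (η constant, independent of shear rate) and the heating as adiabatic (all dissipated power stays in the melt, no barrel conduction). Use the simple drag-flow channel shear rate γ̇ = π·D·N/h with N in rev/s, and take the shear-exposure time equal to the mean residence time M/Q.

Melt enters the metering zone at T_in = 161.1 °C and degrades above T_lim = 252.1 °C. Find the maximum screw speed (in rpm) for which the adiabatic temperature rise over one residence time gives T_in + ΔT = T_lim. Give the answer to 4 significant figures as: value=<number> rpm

Q_s = Q / 3600 = 22.6 / 3600 = 0.00627778 kg/s
t_res = M / Q_s = 12.53 ÷ 0.00627778 = 1995.93 s
Convert to metres: D = 0.0694 m, h = 0.0069 m
Allowable rise: ΔT_a = T_lim − T_in = 252.1 − 161.1 = 91 K
γ̇_max² = ΔT_a·ρ·cp / (η·t_res) = [91 × 993 × 1828] / [296 × 1995.93] = 279.595 s⁻²
Take the square root: γ̇_max = √(279.595) = 16.7211 s⁻¹
Solve γ̇ = πDN/h for N: N_max = γ̇_max·h/(π·D) = 16.7211 × 0.0069 / (π × 0.0694) = 0.529182 rev/s = 31.7509 rpm

value=31.75 rpm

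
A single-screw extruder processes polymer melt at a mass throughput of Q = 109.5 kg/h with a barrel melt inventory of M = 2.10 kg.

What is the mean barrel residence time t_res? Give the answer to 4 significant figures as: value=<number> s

Convert throughput: Q = 109.5 kg/h = 109.5/3600 = 0.0304167 kg/s
t_res = M / Q_s = 2.10 ÷ 0.0304167 = 69.0411 s

value=69.04 s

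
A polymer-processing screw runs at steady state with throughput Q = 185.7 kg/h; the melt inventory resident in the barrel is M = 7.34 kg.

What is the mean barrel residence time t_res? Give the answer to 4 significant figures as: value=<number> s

Q_s = Q / 3600 = 185.7 / 3600 = 0.0515833 kg/s
t_res = M / Q_s = 7.34 ÷ 0.0515833 = 142.294 s

value=142.3 s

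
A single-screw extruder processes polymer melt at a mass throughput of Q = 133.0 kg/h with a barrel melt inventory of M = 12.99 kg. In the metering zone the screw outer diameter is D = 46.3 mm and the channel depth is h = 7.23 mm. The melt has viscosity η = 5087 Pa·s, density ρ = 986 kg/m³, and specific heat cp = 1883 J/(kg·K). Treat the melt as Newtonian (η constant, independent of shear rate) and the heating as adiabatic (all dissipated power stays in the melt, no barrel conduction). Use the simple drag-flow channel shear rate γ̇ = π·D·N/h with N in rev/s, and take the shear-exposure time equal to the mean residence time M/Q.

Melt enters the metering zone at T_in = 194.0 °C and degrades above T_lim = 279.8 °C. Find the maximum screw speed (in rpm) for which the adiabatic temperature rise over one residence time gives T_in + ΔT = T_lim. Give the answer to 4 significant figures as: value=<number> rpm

value=28.15 rpm

Q_s = Q / 3600 = 133.0 / 3600 = 0.0369444 kg/s
t_res = M / Q_s = 12.99 ÷ 0.0369444 = 351.609 s
Convert to metres: D = 0.0463 m, h = 0.00723 m
Allowable rise: ΔT_a = T_lim − T_in = 279.8 − 194.0 = 85.8 K
γ̇_max² = ΔT_a·ρ·cp / (η·t_res) = [85.8 × 986 × 1883] / [5087 × 351.609] = 89.0621 s⁻²
γ̇_max = √89.0621 = 9.43727 s⁻¹
Solve γ̇ = πDN/h for N: N_max = γ̇_max·h/(π·D) = 9.43727 × 0.00723 / (π × 0.0463) = 0.469087 rev/s = 28.1452 rpm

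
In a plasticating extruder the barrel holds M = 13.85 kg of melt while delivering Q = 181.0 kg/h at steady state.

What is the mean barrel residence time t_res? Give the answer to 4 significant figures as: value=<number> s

value=275.5 s

Throughput in SI: Q_s = 181.0 kg/h ÷ 3600 s/h = 0.0502778 kg/s
Mean residence time: t_res = M/Q_s = 13.85 kg / 0.0502778 kg/s = 275.47 s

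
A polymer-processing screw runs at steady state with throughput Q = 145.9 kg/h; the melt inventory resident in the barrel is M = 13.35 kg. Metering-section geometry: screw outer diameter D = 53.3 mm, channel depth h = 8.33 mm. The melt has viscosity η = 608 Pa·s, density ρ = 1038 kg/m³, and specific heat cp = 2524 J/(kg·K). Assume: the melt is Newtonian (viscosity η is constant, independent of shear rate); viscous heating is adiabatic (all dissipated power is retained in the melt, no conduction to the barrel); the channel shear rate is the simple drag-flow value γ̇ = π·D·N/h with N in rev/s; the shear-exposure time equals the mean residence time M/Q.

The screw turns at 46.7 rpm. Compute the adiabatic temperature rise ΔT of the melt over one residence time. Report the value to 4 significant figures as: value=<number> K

value=18.71 K

Throughput in SI: Q_s = 145.9 kg/h ÷ 3600 s/h = 0.0405278 kg/s
Mean residence time: t_res = M/Q_s = 13.35 kg / 0.0405278 kg/s = 329.404 s
Convert to SI: D = 0.0533 m, h = 0.00833 m, N = 46.7/60 = 0.778333 rev/s
γ̇ = π·D·N / h = π · 0.0533 · 0.778333 / 0.00833 = 15.6458 s⁻¹
Adiabatic rise: ΔT = η γ̇² t_res / (ρ cp) = 608·(15.6458)²·329.404 / (1038·2524) = 18.7129 K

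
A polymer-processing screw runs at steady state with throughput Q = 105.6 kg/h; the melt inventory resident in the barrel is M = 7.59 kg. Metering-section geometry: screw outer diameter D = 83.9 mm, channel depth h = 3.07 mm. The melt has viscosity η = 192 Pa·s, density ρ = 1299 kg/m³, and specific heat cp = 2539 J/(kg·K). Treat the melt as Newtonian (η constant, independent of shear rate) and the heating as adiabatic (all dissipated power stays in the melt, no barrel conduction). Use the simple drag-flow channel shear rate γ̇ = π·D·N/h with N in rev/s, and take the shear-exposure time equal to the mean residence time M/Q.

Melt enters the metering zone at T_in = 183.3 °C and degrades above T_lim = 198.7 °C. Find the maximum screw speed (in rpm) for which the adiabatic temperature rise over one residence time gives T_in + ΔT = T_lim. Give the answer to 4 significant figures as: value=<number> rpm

Throughput in SI: Q_s = 105.6 kg/h ÷ 3600 s/h = 0.0293333 kg/s
Mean residence time: t_res = M/Q_s = 7.59 kg / 0.0293333 kg/s = 258.75 s
Geometry in SI: D = 83.9 mm → 0.0839 m, h = 3.07 mm → 0.00307 m
ΔT_a = T_lim − T_in = 198.7 °C − 183.3 °C = 15.4 K
Invert ΔT = ηγ̇²t_res/(ρcp) for γ̇: γ̇_max² = ΔT_a ρ cp / (η t_res) = 15.4·1299·2539 / (192·258.75) = 1022.38 s⁻²
Take the square root: γ̇_max = √(1022.38) = 31.9746 s⁻¹
Solve γ̇ = πDN/h for N: N_max = γ̇_max·h/(π·D) = 31.9746 × 0.00307 / (π × 0.0839) = 0.372419 rev/s = 22.3452 rpm

value=22.35 rpm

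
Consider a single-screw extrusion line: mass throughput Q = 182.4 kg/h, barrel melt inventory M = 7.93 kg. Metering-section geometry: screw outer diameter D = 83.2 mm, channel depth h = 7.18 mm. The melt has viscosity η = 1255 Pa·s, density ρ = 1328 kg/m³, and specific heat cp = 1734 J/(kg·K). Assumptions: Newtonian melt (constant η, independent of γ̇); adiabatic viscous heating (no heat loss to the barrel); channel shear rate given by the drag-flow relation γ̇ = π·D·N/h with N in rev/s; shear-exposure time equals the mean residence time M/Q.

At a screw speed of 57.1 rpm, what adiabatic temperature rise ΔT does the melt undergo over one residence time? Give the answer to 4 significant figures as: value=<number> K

Throughput in SI: Q_s = 182.4 kg/h ÷ 3600 s/h = 0.0506667 kg/s
Mean residence time: t_res = M/Q_s = 7.93 kg / 0.0506667 kg/s = 156.513 s
Convert to SI: D = 0.0832 m, h = 0.00718 m, N = 57.1/60 = 0.951667 rev/s
γ̇ = π D N / h = (π)(0.0832)(0.951667) / 0.00718 = 34.6444 s⁻¹
Adiabatic rise: ΔT = η γ̇² t_res / (ρ cp) = 1255·(34.6444)²·156.513 / (1328·1734) = 102.38 K

value=102.4 K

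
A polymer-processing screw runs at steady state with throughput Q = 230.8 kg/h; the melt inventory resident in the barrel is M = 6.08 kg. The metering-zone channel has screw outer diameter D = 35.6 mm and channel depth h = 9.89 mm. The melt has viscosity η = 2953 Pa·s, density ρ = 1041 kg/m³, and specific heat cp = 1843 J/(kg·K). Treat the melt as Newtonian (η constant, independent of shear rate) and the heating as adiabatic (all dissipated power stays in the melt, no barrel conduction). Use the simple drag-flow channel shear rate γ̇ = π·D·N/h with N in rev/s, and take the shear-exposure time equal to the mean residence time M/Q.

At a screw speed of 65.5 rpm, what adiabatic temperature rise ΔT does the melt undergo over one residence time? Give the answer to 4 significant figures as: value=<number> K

value=22.25 K

Convert throughput: Q = 230.8 kg/h = 230.8/3600 = 0.0641111 kg/s
t_res = M / Q_s = 6.08 / 0.0641111 = 94.8354 s
D = 35.6 mm = 0.0356 m;  h = 9.89 mm = 0.00989 m;  N = 65.5 rpm / 60 = 1.09167 rev/s
Shear rate: γ̇ = πDN/h = π·0.0356·1.09167/0.00989 = 12.3451 s⁻¹
ΔT = η·γ̇²·t_res/(ρ·cp) = [2953 × 12.3451² × 94.8354] / [1041 × 1843] = 22.2456 K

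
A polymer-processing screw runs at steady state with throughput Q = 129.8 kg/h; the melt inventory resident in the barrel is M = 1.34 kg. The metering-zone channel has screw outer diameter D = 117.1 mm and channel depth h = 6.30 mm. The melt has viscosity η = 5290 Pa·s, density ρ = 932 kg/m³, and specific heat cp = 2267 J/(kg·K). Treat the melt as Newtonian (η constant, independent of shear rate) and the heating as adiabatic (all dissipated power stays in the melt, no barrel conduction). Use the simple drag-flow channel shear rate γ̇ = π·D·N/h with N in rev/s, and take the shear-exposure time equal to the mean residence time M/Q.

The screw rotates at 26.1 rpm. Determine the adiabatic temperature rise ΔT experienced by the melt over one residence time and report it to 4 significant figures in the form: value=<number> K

Convert throughput: Q = 129.8 kg/h = 129.8/3600 = 0.0360556 kg/s
t_res = M / Q_s = 1.34 ÷ 0.0360556 = 37.1649 s
Geometry in metres: D = 117.1 mm → 0.1171 m, h = 6.30 mm → 0.0063 m; screw speed N = 26.1 rpm = 0.435 rev/s
γ̇ = π D N / h = (π)(0.1171)(0.435) / 0.0063 = 25.4013 s⁻¹
Adiabatic rise: ΔT = η γ̇² t_res / (ρ cp) = 5290·(25.4013)²·37.1649 / (932·2267) = 60.0388 K

value=60.04 K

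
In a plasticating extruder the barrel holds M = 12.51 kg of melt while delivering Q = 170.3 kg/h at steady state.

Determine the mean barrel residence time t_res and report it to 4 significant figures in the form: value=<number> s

Throughput in SI: Q_s = 170.3 kg/h ÷ 3600 s/h = 0.0473056 kg/s
t_res = M / Q_s = 12.51 ÷ 0.0473056 = 264.451 s

value=264.5 s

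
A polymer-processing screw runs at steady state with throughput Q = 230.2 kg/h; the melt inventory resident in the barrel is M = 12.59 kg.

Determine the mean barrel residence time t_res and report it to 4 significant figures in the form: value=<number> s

Throughput in SI: Q_s = 230.2 kg/h ÷ 3600 s/h = 0.0639444 kg/s
t_res = M / Q_s = 12.59 / 0.0639444 = 196.89 s

value=196.9 s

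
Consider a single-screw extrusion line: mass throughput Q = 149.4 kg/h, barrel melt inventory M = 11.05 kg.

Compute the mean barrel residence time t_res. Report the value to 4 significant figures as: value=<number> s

value=266.3 s

Convert throughput: Q = 149.4 kg/h = 149.4/3600 = 0.0415 kg/s
t_res = M / Q_s = 11.05 / 0.0415 = 266.265 s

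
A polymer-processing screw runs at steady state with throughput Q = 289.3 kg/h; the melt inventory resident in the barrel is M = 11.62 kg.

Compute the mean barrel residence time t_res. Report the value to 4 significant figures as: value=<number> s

value=144.6 s

Throughput in SI: Q_s = 289.3 kg/h ÷ 3600 s/h = 0.0803611 kg/s
t_res = M / Q_s = 11.62 ÷ 0.0803611 = 144.597 s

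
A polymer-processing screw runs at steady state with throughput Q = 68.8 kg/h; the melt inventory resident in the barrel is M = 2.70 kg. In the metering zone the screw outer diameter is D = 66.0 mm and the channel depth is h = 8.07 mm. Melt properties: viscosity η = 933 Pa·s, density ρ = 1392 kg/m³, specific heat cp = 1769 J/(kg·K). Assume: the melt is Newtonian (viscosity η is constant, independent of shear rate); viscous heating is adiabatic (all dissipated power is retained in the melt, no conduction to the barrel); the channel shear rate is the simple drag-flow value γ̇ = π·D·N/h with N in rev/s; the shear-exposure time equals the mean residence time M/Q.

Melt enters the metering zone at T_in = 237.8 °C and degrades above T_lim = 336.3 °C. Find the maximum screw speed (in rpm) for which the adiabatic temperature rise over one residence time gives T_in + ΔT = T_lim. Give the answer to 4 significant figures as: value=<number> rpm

Convert throughput: Q = 68.8 kg/h = 68.8/3600 = 0.0191111 kg/s
Mean residence time: t_res = M/Q_s = 2.70 kg / 0.0191111 kg/s = 141.279 s
Convert to metres: D = 0.066 m, h = 0.00807 m
Allowable rise: ΔT_a = T_lim − T_in = 336.3 − 237.8 = 98.5 K
Invert ΔT = ηγ̇²t_res/(ρcp) for γ̇: γ̇_max² = ΔT_a ρ cp / (η t_res) = 98.5·1392·1769 / (933·141.279) = 1840.11 s⁻²
γ̇_max = sqrt(1840.11) = 42.8965 s⁻¹
N_max = γ̇_max h / (πD) = 42.8965·0.00807/(π·0.066) = 1.66956 rev/s → ×60 = 100.174 rpm

value=100.2 rpm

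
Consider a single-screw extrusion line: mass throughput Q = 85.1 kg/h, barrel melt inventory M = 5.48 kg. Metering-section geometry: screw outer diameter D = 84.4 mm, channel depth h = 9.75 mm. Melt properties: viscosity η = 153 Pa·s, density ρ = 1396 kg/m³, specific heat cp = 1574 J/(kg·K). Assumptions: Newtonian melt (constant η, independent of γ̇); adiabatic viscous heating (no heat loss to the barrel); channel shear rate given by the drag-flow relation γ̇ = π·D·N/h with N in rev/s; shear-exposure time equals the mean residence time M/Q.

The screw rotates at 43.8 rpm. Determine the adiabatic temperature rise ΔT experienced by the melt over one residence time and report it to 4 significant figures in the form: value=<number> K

Convert throughput: Q = 85.1 kg/h = 85.1/3600 = 0.0236389 kg/s
Mean residence time: t_res = M/Q_s = 5.48 kg / 0.0236389 kg/s = 231.821 s
Convert to SI: D = 0.0844 m, h = 0.00975 m, N = 43.8/60 = 0.73 rev/s
Shear rate: γ̇ = πDN/h = π·0.0844·0.73/0.00975 = 19.8523 s⁻¹
Adiabatic rise: ΔT = η γ̇² t_res / (ρ cp) = 153·(19.8523)²·231.821 / (1396·1574) = 6.36174 K

value=6.362 K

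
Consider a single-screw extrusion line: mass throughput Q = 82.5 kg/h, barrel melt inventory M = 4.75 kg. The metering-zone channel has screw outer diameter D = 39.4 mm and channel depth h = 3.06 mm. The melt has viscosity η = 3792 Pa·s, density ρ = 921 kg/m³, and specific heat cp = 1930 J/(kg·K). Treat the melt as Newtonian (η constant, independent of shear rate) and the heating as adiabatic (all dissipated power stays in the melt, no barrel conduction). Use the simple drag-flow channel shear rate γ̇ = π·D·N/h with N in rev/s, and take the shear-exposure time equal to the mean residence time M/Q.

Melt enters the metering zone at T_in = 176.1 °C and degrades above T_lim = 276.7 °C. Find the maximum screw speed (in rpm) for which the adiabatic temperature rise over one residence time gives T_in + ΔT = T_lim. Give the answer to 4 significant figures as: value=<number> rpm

value=22.37 rpm

Q_s = Q / 3600 = 82.5 / 3600 = 0.0229167 kg/s
t_res = M / Q_s = 4.75 / 0.0229167 = 207.273 s
D = 39.4 mm = 0.0394 m;  h = 3.06 mm = 0.00306 m
ΔT_a = T_lim − T_in = 276.7 − 176.1 = 100.6 K
γ̇_max² = ΔT_a·ρ·cp / (η·t_res) = [100.6 × 921 × 1930] / [3792 × 207.273] = 227.512 s⁻²
γ̇_max = sqrt(227.512) = 15.0835 s⁻¹
N_max = γ̇_max·h / (π·D) = 15.0835 · 0.00306 / (π · 0.0394) = 0.372887 rev/s = 22.3732 rpm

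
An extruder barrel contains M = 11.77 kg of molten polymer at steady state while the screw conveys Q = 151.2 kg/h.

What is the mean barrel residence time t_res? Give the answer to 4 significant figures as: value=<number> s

Convert throughput: Q = 151.2 kg/h = 151.2/3600 = 0.042 kg/s
t_res = M / Q_s = 11.77 ÷ 0.042 = 280.238 s

value=280.2 s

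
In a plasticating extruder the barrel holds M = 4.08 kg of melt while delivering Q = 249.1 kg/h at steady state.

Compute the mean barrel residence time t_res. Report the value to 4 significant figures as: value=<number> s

value=58.96 s

Q_s = Q / 3600 = 249.1 / 3600 = 0.0691944 kg/s
Mean residence time: t_res = M/Q_s = 4.08 kg / 0.0691944 kg/s = 58.9643 s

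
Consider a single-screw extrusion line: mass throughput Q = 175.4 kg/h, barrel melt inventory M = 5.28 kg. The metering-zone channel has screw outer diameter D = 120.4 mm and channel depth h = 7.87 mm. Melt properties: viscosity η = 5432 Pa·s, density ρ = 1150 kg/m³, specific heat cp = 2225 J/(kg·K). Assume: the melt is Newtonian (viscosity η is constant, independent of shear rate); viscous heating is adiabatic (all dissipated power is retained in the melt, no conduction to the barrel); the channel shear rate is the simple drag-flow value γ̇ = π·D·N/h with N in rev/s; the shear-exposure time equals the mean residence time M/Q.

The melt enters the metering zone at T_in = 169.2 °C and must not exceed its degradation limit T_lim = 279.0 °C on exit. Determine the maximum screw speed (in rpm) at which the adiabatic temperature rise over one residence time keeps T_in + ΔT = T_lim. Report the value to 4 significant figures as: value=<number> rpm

value=27.27 rpm

Convert throughput: Q = 175.4 kg/h = 175.4/3600 = 0.0487222 kg/s
t_res = M / Q_s = 5.28 / 0.0487222 = 108.369 s
D = 120.4 mm = 0.1204 m;  h = 7.87 mm = 0.00787 m
ΔT_a = T_lim − T_in = 279.0 °C − 169.2 °C = 109.8 K
γ̇_max² = ΔT_a·ρ·cp / (η·t_res) = [109.8 × 1150 × 2225] / [5432 × 108.369] = 477.269 s⁻²
γ̇_max = sqrt(477.269) = 21.8465 s⁻¹
Solve γ̇ = πDN/h for N: N_max = γ̇_max·h/(π·D) = 21.8465 × 0.00787 / (π × 0.1204) = 0.454548 rev/s = 27.2729 rpm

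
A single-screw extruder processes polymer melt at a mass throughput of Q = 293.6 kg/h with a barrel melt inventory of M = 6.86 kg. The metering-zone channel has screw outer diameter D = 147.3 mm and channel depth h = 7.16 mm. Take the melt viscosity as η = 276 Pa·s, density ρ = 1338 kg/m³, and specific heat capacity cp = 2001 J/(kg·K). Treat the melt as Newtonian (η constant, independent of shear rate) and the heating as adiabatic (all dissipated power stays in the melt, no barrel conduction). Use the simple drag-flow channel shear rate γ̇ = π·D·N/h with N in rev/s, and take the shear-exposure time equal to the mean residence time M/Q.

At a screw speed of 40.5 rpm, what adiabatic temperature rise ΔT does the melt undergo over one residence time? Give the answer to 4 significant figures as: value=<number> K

Throughput in SI: Q_s = 293.6 kg/h ÷ 3600 s/h = 0.0815556 kg/s
Mean residence time: t_res = M/Q_s = 6.86 kg / 0.0815556 kg/s = 84.1144 s
Convert to SI: D = 0.1473 m, h = 0.00716 m, N = 40.5/60 = 0.675 rev/s
γ̇ = π D N / h = (π)(0.1473)(0.675) / 0.00716 = 43.6258 s⁻¹
ΔT = η·γ̇²·t_res / (ρ·cp) = 276 · (43.6258)² · 84.1144 / (1338 · 2001) = 16.503 K

value=16.50 K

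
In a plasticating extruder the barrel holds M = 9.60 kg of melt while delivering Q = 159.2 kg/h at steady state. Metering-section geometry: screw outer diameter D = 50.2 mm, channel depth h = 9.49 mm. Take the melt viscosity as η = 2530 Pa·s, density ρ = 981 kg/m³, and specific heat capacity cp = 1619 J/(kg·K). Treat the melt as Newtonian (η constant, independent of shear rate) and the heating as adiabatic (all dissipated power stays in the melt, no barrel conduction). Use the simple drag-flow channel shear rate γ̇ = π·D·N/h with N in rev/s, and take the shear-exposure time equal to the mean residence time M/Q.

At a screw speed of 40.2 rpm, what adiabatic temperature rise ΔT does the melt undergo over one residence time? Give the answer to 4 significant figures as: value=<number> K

value=42.87 K

Q_s = Q / 3600 = 159.2 / 3600 = 0.0442222 kg/s
t_res = M / Q_s = 9.60 ÷ 0.0442222 = 217.085 s
Convert to SI: D = 0.0502 m, h = 0.00949 m, N = 40.2/60 = 0.67 rev/s
γ̇ = π·D·N / h = π · 0.0502 · 0.67 / 0.00949 = 11.1343 s⁻¹
ΔT = η·γ̇²·t_res/(ρ·cp) = [2530 × 11.1343² × 217.085] / [981 × 1619] = 42.8706 K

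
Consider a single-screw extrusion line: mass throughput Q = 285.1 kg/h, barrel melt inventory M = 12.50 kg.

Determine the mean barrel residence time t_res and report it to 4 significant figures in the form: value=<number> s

Q_s = Q / 3600 = 285.1 / 3600 = 0.0791944 kg/s
t_res = M / Q_s = 12.50 ÷ 0.0791944 = 157.839 s

value=157.8 s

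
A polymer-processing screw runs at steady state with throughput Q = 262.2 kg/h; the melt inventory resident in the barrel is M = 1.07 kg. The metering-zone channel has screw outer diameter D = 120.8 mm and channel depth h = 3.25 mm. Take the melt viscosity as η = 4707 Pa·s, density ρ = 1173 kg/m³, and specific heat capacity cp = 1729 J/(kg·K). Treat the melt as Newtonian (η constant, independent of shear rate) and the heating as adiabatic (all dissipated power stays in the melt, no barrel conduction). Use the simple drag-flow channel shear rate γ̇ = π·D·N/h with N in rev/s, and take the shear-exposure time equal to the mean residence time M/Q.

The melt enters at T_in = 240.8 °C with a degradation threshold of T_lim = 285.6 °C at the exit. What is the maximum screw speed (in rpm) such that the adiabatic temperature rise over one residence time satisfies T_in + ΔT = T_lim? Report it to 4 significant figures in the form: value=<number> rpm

Throughput in SI: Q_s = 262.2 kg/h ÷ 3600 s/h = 0.0728333 kg/s
Mean residence time: t_res = M/Q_s = 1.07 kg / 0.0728333 kg/s = 14.6911 s
D = 120.8 mm = 0.1208 m;  h = 3.25 mm = 0.00325 m
ΔT_a = T_lim − T_in = 285.6 − 240.8 = 44.8 K
Invert ΔT = ηγ̇²t_res/(ρcp) for γ̇: γ̇_max² = ΔT_a ρ cp / (η t_res) = 44.8·1173·1729 / (4707·14.6911) = 1313.93 s⁻²
γ̇_max = √1313.93 = 36.2482 s⁻¹
N_max = γ̇_max h / (πD) = 36.2482·0.00325/(π·0.1208) = 0.310422 rev/s → ×60 = 18.6253 rpm

value=18.63 rpm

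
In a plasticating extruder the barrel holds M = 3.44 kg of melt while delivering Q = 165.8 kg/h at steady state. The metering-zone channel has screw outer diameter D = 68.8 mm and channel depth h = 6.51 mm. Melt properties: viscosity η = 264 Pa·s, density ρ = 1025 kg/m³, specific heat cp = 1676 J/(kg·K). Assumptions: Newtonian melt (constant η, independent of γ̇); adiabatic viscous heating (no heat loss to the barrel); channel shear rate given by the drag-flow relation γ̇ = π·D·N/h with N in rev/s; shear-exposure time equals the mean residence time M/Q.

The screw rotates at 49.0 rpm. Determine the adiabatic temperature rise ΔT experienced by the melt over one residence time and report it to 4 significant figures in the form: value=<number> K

value=8.439 K

Throughput in SI: Q_s = 165.8 kg/h ÷ 3600 s/h = 0.0460556 kg/s
Mean residence time: t_res = M/Q_s = 3.44 kg / 0.0460556 kg/s = 74.6924 s
Geometry in metres: D = 68.8 mm → 0.0688 m, h = 6.51 mm → 0.00651 m; screw speed N = 49.0 rpm = 0.816667 rev/s
γ̇ = π·D·N / h = π · 0.0688 · 0.816667 / 0.00651 = 27.1145 s⁻¹
ΔT = η·γ̇²·t_res/(ρ·cp) = [264 × 27.1145² × 74.6924] / [1025 × 1676] = 8.43892 K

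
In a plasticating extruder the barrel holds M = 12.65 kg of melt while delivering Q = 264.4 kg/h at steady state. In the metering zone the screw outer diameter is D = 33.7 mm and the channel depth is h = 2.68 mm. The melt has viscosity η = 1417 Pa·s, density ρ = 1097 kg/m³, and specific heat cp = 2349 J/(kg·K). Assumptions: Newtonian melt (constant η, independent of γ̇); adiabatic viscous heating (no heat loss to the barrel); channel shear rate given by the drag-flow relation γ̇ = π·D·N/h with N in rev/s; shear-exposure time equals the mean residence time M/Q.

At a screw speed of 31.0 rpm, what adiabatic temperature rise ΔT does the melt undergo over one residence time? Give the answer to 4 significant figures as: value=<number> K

value=39.46 K

Throughput in SI: Q_s = 264.4 kg/h ÷ 3600 s/h = 0.0734444 kg/s
Mean residence time: t_res = M/Q_s = 12.65 kg / 0.0734444 kg/s = 172.239 s
Geometry in metres: D = 33.7 mm → 0.0337 m, h = 2.68 mm → 0.00268 m; screw speed N = 31.0 rpm = 0.516667 rev/s
γ̇ = π·D·N / h = π · 0.0337 · 0.516667 / 0.00268 = 20.4106 s⁻¹
ΔT = η·γ̇²·t_res/(ρ·cp) = [1417 × 20.4106² × 172.239] / [1097 × 2349] = 39.4569 K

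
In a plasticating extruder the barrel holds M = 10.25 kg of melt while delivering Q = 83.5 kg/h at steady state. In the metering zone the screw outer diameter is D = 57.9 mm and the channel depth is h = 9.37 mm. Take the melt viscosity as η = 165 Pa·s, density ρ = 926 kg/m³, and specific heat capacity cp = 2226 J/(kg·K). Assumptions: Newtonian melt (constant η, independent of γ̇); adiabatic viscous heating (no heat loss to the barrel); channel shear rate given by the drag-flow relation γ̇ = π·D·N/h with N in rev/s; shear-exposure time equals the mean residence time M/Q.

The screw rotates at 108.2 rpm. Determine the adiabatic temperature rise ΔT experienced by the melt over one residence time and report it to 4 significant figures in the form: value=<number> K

Convert throughput: Q = 83.5 kg/h = 83.5/3600 = 0.0231944 kg/s
Mean residence time: t_res = M/Q_s = 10.25 kg / 0.0231944 kg/s = 441.916 s
Convert to SI: D = 0.0579 m, h = 0.00937 m, N = 108.2/60 = 1.80333 rev/s
γ̇ = π D N / h = (π)(0.0579)(1.80333) / 0.00937 = 35.0078 s⁻¹
ΔT = η·γ̇²·t_res / (ρ·cp) = 165 · (35.0078)² · 441.916 / (926 · 2226) = 43.3528 K

value=43.35 K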